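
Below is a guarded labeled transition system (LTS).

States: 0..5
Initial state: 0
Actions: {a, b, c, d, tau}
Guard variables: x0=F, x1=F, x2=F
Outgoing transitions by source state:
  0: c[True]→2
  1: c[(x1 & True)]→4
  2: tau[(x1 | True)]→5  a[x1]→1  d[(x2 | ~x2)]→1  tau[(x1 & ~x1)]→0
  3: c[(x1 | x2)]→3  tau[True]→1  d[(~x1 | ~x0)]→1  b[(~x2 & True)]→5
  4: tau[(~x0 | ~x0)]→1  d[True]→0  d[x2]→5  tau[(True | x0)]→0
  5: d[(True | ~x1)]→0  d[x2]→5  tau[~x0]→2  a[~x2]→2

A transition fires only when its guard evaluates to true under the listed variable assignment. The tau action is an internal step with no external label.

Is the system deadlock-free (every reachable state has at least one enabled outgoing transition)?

Reachable = {0,1,2,5}
  0: c→2  [1 out]
  1: ∅  [STUCK]
  2: d→1  tau→5  [2 out]
  5: a→2  d→0  tau→2  [3 out]
trace reaching 1: c·d

Answer: DEADLOCK at state 1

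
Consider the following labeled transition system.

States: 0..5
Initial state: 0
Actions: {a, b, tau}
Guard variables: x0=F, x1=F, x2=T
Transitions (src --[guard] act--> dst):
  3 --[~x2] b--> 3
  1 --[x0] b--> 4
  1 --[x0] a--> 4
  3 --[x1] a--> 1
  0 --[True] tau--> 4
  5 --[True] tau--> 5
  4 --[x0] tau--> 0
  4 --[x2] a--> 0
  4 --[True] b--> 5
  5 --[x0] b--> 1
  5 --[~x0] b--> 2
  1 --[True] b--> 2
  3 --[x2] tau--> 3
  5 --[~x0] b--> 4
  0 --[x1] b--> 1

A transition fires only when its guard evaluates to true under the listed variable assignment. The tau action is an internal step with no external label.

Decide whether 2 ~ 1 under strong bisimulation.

Answer: NOT BISIMILAR

Working:
Bisimulation quotient by refinement:
  round 0: {{0,1,2,3,4,5}}
  round 1: {{0,3},{1},{2},{4},{5}}
  round 2: {{0},{1},{2},{3},{4},{5}}
Fixed point at round 3; 6 class(es).
class of 2: {2}; class of 1: {1}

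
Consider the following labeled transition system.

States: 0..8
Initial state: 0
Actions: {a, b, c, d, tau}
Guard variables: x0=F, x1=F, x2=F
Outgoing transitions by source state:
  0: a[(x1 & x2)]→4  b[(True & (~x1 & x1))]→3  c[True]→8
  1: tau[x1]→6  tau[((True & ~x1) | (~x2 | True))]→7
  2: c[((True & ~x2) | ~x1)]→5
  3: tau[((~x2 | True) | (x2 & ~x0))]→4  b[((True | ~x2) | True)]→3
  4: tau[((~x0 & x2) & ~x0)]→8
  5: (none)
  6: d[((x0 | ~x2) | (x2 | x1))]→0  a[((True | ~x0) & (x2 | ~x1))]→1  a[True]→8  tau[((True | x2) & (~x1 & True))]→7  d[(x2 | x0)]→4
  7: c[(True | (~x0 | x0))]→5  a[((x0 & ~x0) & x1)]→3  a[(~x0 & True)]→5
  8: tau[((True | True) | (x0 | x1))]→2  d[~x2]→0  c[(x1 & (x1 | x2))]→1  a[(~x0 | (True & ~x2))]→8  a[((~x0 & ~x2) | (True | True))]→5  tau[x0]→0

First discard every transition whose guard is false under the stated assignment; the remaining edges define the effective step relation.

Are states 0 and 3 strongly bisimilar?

Compute ~ classes (split until stable):
  P[0] = {{0,1,2,3,4,5,6,7,8}}
  P[1] = {{0,2},{1},{3},{4,5},{6,8},{7}}
  P[2] = {{0},{1},{2},{3},{4,5},{6},{7},{8}}
stable after 3 split(s): 8 block(s)
class of 0: {0}; class of 3: {3}

Answer: NOT BISIMILAR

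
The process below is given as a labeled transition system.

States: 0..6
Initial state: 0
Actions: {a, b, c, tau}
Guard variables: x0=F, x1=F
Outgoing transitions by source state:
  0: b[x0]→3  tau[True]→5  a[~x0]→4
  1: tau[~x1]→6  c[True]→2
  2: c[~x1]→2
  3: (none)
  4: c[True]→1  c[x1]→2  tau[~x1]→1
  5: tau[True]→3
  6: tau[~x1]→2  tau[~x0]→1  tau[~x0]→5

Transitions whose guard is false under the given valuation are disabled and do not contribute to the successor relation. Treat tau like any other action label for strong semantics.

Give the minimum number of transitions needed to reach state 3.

Breadth-first toward 3:
  Layer 0: {0}
  Layer 1: {4,5}
  Layer 2: {1,3}
first hit 3 at d=2 via tau·tau

Answer: 2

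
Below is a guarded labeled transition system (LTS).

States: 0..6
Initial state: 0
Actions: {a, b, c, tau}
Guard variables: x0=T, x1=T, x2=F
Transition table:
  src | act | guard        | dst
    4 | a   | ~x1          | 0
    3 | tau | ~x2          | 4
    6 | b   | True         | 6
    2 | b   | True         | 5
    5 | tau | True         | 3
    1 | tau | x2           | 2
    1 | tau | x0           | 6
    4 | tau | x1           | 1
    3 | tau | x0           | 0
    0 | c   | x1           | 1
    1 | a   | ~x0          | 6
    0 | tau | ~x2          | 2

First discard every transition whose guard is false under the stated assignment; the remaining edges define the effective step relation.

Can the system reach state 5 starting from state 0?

Answer: REACHABLE

Analysis:
Guard filter leaves 9 enabled edge(s).
L0 = {0}
L1 = {1,2}  cumulative {0,1,2}
L2 = {5,6}  cumulative {0,1,2,5,6}
L3 = {3}  cumulative {0,1,2,3,5,6}
L4 = {4}  cumulative {0,1,2,3,4,5,6}
R = {0,1,2,3,4,5,6}
trace reaching 5: tau·b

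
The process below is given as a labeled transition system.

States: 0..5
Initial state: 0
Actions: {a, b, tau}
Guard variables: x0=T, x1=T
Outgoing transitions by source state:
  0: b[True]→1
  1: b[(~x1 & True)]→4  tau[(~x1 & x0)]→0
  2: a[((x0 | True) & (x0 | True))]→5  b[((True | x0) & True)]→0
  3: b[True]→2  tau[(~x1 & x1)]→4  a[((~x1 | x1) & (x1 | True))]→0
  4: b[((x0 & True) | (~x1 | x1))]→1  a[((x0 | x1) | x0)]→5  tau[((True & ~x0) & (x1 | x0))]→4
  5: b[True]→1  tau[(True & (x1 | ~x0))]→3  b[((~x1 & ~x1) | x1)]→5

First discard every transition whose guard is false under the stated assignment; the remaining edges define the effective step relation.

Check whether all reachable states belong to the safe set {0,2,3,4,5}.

Allowed set {0,2,3,4,5}
Reachable = {0,1}
  0: ✓
  1: VIOLATES
counterexample path to 1: b

Answer: INVARIANT VIOLATED at state 1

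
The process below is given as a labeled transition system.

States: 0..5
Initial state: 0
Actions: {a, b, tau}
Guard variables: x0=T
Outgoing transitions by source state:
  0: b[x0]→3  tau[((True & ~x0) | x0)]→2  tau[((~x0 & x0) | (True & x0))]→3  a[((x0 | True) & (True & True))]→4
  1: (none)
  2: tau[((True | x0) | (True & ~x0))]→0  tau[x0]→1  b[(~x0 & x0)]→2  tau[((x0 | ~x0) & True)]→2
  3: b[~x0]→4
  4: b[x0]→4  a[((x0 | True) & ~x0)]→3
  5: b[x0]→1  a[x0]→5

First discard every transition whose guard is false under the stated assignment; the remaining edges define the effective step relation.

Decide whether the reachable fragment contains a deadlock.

R = {0,1,2,3,4}
  0: a→4  b→3  tau→2  tau→3  [4 exit(s)]
  1: ∅  [no exit]
  2: tau→0  tau→1  tau→2  [3 exit(s)]
  3: ∅  [no exit]
  4: b→4  [1 exit(s)]
Path to 1: tau·tau

Answer: DEADLOCK at state 1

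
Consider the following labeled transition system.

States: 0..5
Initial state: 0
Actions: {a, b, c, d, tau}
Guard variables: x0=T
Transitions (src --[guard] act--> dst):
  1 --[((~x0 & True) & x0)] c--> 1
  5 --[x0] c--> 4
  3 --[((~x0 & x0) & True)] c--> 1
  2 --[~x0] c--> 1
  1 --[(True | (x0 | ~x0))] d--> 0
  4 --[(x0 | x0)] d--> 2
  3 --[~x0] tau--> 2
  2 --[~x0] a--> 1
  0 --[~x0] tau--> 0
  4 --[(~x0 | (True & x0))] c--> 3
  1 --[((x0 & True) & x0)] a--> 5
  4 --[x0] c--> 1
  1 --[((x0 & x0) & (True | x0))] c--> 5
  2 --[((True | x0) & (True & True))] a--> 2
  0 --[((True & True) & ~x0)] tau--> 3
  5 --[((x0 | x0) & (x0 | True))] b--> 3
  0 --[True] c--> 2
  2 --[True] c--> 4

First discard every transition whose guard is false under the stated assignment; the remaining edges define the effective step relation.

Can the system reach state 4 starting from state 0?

After dropping false guards: 11 live edges.
L0 = {0}
L1 = {2}  now seen {0,2}
L2 = {4}  now seen {0,2,4}
L3 = {1,3}  now seen {0,1,2,3,4}
L4 = {5}  now seen {0,1,2,3,4,5}
Reach set: {0,1,2,3,4,5}
witness 4: c·c

Answer: REACHABLE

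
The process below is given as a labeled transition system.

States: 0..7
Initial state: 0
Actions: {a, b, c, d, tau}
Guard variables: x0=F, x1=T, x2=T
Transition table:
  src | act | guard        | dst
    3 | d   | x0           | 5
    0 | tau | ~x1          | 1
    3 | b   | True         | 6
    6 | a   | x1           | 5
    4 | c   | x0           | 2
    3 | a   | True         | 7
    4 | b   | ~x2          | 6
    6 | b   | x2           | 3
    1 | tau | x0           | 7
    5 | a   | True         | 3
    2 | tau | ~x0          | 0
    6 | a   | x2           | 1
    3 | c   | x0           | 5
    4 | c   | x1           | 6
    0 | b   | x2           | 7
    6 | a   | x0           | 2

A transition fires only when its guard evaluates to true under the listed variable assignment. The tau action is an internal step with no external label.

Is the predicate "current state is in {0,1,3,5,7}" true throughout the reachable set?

Safe = {0,1,3,5,7}
Reachable = {0,7}
  0: safe
  7: safe

Answer: INVARIANT HOLDS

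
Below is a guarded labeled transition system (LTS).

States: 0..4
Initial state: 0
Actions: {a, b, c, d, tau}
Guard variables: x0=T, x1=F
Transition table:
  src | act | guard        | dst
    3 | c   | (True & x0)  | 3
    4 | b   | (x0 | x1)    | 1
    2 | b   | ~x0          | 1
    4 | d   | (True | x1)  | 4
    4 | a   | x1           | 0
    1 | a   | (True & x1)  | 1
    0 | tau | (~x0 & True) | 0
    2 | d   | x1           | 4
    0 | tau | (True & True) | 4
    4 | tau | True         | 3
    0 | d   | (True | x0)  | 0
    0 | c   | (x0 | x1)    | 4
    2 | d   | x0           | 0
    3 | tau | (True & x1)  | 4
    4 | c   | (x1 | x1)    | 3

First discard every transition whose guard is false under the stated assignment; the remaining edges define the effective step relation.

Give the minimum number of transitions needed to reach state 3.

BFS to 3:
  Layer 0: {0}
  Layer 1: {4}
  Layer 2: {1,3}
depth(3)=2, e.g. c·tau

Answer: 2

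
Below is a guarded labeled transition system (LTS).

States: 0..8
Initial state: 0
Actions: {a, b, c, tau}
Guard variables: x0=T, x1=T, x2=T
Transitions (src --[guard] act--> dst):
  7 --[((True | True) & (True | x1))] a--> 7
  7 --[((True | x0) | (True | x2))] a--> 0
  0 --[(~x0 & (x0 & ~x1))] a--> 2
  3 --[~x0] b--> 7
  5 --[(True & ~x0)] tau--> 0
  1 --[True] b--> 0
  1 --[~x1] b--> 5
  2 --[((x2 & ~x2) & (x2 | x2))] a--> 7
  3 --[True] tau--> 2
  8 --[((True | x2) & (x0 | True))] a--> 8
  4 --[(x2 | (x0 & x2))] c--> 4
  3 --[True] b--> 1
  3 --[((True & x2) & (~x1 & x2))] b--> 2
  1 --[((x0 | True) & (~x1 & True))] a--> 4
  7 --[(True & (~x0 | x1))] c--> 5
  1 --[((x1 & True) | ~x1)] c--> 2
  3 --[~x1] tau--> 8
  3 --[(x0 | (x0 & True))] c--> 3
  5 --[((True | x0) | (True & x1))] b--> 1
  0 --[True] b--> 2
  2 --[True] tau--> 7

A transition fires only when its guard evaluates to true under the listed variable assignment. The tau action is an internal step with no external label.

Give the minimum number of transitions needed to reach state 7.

BFS to 7:
  depth 0: {0}
  depth 1: {2}
  depth 2: {7}
7 enters at depth 2; path b·tau

Answer: 2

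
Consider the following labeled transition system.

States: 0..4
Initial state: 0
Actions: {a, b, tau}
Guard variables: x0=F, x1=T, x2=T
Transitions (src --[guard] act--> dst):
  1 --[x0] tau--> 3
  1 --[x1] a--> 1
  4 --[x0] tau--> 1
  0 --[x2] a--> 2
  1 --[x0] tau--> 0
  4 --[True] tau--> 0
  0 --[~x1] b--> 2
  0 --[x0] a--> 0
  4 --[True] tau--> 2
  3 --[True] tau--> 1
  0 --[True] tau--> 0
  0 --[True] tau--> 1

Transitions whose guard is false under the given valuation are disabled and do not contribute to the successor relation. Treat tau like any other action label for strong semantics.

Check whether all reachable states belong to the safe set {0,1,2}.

Answer: INVARIANT HOLDS

Working:
Allowed set {0,1,2}
Reachable = {0,1,2}
  0: ok
  1: ok
  2: ok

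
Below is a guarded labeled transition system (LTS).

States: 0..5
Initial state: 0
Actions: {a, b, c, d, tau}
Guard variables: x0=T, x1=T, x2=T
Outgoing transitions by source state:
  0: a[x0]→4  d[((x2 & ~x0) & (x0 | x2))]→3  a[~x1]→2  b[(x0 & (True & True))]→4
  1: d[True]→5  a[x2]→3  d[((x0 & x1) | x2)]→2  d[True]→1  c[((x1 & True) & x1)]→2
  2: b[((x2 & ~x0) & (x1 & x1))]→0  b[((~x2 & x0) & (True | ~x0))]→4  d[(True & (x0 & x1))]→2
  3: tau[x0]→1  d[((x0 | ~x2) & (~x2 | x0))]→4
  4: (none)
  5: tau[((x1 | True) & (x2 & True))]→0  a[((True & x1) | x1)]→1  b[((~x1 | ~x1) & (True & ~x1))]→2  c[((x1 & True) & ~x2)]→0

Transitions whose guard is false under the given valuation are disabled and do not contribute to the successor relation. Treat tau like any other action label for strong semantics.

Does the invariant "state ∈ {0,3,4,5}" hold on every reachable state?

Allowed set {0,3,4,5}
R = {0,4}
  0: safe
  4: safe

Answer: INVARIANT HOLDS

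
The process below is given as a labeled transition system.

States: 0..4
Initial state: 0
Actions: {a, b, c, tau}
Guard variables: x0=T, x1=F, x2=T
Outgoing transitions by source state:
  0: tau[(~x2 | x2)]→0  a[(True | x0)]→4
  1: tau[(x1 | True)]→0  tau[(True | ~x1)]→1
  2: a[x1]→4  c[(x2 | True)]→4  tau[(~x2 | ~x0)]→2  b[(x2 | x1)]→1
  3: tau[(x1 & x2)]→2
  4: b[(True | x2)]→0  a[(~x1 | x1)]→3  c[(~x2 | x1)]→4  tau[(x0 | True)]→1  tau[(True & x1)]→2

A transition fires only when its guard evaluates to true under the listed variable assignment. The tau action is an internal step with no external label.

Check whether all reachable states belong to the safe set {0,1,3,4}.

Answer: INVARIANT HOLDS

Analysis:
Inv-set: {0,1,3,4}
Reachable = {0,1,3,4}
  0: ✓
  1: ✓
  3: ✓
  4: ✓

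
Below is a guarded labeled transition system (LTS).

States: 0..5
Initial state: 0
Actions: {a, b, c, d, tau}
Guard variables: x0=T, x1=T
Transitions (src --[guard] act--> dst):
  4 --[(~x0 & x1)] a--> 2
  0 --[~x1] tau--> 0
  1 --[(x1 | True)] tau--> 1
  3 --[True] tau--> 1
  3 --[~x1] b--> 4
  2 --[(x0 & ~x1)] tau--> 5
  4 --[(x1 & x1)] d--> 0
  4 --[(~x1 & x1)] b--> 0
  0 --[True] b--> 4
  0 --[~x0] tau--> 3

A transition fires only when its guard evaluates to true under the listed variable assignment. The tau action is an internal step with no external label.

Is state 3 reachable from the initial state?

After dropping false guards: 4 live edges.
Layer 0: {0}
Layer 1: {4}  now seen {0,4}
Reach set: {0,4}

Answer: UNREACHABLE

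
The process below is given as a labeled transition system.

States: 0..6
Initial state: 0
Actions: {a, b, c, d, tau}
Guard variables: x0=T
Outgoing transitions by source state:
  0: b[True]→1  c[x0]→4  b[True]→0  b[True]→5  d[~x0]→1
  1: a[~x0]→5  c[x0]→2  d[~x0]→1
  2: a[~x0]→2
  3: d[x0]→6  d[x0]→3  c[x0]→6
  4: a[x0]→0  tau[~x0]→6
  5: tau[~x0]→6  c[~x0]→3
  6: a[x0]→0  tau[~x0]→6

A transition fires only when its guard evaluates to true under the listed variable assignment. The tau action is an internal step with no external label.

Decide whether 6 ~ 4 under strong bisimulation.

Answer: BISIMILAR

Analysis:
Bisimulation quotient by refinement:
  P[0] = {{0,1,2,3,4,5,6}}
  P[1] = {{0},{1},{2,5},{3},{4,6}}
stable after 2 split(s): 5 block(s)
class of 6: {4,6}; class of 4: {4,6}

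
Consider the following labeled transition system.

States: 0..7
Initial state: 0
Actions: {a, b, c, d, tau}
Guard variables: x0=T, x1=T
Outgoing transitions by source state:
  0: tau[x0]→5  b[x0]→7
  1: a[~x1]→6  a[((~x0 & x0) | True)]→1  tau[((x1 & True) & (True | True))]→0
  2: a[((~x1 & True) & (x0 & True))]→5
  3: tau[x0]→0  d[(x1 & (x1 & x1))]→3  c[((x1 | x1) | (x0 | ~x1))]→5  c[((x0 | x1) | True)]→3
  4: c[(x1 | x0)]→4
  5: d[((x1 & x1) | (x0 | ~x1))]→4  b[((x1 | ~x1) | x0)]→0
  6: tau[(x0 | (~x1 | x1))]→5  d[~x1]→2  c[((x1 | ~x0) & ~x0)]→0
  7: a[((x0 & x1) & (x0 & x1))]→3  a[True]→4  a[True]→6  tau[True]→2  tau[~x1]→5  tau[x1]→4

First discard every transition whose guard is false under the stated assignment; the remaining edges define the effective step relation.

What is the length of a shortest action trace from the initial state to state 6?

BFS to 6:
  depth 0: {0}
  depth 1: {5,7}
  depth 2: {2,3,4,6}
depth(6)=2, e.g. b·a

Answer: 2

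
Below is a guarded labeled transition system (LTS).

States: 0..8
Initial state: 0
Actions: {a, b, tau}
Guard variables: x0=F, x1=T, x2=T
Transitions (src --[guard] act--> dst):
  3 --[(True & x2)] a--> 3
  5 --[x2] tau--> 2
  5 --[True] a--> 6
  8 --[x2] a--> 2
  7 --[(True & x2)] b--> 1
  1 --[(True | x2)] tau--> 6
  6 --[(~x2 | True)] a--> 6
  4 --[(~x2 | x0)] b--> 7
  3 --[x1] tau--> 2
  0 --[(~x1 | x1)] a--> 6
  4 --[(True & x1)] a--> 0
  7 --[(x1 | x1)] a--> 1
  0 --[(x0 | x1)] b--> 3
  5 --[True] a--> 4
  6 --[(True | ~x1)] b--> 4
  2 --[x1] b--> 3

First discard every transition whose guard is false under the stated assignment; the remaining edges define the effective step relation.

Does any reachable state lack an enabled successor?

Reachable = {0,2,3,4,6}
  0: a→6  b→3  [deg 2]
  2: b→3  [deg 1]
  3: a→3  tau→2  [deg 2]
  4: a→0  [deg 1]
  6: a→6  b→4  [deg 2]

Answer: DEADLOCK-FREE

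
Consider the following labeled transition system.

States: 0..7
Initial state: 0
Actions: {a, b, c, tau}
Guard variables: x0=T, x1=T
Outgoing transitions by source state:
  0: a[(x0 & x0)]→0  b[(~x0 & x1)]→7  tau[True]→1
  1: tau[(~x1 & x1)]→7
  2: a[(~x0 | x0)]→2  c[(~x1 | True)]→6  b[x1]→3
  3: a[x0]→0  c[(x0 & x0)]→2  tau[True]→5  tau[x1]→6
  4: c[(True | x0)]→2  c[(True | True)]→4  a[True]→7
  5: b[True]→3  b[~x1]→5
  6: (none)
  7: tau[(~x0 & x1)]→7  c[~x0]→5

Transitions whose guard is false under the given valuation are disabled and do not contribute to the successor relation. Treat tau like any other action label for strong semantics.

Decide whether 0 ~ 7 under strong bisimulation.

Answer: NOT BISIMILAR

Trace:
Compute ~ classes (split until stable):
  round 0: {{0,1,2,3,4,5,6,7}}
  round 1: {{0},{1,6,7},{2},{3},{4},{5}}
6 equivalence class(es) (converged in 2)
[0]={0}  [7]={1,6,7}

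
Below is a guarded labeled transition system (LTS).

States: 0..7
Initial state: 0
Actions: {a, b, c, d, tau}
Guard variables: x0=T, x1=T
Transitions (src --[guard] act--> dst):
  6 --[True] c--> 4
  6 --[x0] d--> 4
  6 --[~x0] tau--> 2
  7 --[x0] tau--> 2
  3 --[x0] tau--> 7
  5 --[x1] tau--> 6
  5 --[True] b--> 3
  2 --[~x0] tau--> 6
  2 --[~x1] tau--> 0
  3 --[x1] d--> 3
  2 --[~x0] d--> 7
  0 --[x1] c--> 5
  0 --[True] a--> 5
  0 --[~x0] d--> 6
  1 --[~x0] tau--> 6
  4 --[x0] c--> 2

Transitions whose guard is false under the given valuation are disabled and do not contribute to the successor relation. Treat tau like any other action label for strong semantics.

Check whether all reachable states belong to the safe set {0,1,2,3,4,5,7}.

Answer: INVARIANT VIOLATED at state 6

Analysis:
Safe = {0,1,2,3,4,5,7}
R = {0,2,3,4,5,6,7}
  0: ✓
  2: ✓
  3: ✓
  4: ✓
  5: ✓
  6: ✗ unsafe
  7: ✓
witness against invariant: c·tau → 6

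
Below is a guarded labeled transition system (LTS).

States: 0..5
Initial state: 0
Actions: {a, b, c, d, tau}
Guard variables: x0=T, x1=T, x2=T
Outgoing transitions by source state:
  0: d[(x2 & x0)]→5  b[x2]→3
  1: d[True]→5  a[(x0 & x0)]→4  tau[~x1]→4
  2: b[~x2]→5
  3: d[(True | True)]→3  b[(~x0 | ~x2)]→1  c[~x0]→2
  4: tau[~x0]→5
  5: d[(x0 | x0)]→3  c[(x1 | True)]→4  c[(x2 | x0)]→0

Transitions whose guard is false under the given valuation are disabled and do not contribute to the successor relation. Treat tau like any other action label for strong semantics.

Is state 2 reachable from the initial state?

Answer: UNREACHABLE

Analysis:
Guard filter leaves 8 enabled edge(s).
L0 = {0}
L1 = {3,5}  now seen {0,3,5}
L2 = {4}  now seen {0,3,4,5}
Reachable = {0,3,4,5}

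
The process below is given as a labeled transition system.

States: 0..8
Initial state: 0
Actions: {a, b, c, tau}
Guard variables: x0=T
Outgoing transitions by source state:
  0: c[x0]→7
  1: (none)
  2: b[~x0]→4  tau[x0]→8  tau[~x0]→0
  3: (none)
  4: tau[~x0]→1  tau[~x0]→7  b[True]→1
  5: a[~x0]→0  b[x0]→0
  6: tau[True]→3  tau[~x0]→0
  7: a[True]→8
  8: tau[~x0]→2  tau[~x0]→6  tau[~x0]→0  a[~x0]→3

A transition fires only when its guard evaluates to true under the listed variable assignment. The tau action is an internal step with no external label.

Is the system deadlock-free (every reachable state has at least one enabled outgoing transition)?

Reachable = {0,7,8}
  0: c→7  [1 out]
  7: a→8  [1 out]
  8: ∅  [no exit]
trace reaching 8: c·a

Answer: DEADLOCK at state 8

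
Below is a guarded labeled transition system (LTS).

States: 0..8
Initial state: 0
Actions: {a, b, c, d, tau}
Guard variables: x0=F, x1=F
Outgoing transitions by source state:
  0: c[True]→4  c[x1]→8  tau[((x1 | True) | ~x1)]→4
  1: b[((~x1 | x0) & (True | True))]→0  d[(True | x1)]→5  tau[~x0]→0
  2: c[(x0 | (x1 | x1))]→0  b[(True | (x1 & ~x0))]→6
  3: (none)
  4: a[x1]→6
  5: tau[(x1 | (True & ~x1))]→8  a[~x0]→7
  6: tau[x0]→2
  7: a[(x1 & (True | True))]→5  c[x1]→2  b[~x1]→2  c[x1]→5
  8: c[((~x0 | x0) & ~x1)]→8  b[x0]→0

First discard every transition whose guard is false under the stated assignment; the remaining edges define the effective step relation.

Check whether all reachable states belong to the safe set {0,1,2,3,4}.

Allowed set {0,1,2,3,4}
R = {0,4}
  0: ✓
  4: ✓

Answer: INVARIANT HOLDS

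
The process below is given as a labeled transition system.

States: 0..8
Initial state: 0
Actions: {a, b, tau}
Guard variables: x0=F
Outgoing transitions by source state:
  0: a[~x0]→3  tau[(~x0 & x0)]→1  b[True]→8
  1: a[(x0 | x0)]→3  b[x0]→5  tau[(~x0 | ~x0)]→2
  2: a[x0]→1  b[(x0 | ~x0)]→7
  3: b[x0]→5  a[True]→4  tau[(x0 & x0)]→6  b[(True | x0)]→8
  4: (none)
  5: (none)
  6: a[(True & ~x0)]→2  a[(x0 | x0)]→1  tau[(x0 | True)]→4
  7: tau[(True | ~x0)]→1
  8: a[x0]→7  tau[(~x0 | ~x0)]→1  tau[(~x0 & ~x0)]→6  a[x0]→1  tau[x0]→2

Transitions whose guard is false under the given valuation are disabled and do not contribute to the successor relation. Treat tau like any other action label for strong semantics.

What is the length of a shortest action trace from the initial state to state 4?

Layered search for 4:
  L0 = {0}
  L1 = {3,8}
  L2 = {1,4,6}
first hit 4 at d=2 via a·a

Answer: 2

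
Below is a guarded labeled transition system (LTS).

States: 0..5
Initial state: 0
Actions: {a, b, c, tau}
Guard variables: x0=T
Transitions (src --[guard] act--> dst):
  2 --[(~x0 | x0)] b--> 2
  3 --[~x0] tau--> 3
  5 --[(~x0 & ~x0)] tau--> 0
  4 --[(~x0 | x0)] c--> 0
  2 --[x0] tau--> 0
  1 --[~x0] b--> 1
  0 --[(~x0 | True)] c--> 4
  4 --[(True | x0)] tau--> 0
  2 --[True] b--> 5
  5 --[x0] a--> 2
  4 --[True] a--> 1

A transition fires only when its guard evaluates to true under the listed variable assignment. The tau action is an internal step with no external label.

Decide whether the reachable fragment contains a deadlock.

Answer: DEADLOCK at state 1

Working:
Reach set: {0,1,4}
  0: c→4  [deg 1]
  1: ∅  [no exit]
  4: a→1  c→0  tau→0  [deg 3]
trace reaching 1: c·a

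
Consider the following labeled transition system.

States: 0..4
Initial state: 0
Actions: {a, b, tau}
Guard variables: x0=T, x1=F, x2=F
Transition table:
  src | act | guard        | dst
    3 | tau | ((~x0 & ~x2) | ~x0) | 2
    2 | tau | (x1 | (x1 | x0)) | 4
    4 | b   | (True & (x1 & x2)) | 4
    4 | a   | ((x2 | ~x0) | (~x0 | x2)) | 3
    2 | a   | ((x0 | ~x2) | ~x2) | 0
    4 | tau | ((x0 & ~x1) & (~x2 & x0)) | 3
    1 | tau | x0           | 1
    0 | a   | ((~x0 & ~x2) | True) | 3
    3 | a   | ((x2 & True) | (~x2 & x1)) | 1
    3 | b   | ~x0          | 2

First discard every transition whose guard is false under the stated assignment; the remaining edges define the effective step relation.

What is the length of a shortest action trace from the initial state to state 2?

Breadth-first toward 2:
  Layer 0: {0}
  Layer 1: {3}
2 never appears.

Answer: UNREACHABLE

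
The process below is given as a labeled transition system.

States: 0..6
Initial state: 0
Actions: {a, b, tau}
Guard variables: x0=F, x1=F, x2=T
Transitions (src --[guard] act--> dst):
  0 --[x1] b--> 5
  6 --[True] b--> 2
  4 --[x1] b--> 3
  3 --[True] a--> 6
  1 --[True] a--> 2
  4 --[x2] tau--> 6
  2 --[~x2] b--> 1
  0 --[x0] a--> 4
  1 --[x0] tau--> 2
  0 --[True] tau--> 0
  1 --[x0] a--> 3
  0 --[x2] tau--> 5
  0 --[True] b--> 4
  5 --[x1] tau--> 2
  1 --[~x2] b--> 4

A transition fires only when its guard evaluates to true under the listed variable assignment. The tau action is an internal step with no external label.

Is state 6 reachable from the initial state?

Answer: REACHABLE

Analysis:
7 transition(s) survive guard evaluation.
L0 = {0}
L1 = {4,5}  now seen {0,4,5}
L2 = {6}  now seen {0,4,5,6}
L3 = {2}  now seen {0,2,4,5,6}
Reachable = {0,2,4,5,6}
trace reaching 6: b·tau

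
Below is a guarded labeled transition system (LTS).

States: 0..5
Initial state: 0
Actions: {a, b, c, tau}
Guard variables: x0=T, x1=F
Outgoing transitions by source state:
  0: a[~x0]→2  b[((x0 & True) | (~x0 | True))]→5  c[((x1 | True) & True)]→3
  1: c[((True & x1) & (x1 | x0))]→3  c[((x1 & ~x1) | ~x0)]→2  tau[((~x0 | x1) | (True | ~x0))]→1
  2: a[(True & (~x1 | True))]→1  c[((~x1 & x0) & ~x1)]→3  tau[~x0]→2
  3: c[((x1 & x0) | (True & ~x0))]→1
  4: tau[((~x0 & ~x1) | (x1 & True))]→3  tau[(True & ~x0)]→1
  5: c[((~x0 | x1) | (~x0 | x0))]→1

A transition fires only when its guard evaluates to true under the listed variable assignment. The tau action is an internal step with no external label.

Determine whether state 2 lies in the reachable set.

Answer: UNREACHABLE

Analysis:
6 transition(s) survive guard evaluation.
depth 0: {0}
depth 1: {3,5}  total {0,3,5}
depth 2: {1}  total {0,1,3,5}
Reachable = {0,1,3,5}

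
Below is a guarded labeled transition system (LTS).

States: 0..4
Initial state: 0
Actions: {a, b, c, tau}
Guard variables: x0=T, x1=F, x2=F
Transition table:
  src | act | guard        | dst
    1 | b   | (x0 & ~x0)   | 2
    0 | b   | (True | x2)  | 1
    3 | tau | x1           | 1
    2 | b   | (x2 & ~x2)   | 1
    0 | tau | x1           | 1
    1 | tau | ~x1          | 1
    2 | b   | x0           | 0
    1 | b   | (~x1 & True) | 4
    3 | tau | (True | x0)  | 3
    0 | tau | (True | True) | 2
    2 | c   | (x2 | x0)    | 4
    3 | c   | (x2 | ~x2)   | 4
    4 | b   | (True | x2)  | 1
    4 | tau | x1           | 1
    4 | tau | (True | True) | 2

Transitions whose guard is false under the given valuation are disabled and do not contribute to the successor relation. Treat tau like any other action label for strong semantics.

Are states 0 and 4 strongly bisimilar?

Refine partition for ~:
  π0 = {{0,1,2,3,4}}
  π1 = {{0,1,4},{2},{3}}
  π2 = {{0,4},{1},{2},{3}}
Fixed point at round 3; 4 class(es).
[0]={0,4}  [4]={0,4}

Answer: BISIMILAR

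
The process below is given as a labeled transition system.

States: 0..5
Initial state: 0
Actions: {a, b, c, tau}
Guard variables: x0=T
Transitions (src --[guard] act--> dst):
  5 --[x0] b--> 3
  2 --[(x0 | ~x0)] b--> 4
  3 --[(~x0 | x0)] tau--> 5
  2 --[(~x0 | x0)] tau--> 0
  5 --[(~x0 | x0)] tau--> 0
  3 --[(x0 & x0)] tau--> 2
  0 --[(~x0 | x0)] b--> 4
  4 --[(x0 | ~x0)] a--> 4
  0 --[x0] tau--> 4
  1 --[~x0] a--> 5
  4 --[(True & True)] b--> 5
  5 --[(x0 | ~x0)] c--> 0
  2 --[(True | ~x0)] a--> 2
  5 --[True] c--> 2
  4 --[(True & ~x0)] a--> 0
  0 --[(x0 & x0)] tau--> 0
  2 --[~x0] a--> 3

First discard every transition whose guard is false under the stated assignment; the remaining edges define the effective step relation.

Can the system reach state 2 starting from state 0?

Answer: REACHABLE

Analysis:
After dropping false guards: 14 live edges.
depth 0: {0}
depth 1: {4}  total {0,4}
depth 2: {5}  total {0,4,5}
depth 3: {2,3}  total {0,2,3,4,5}
Reachable = {0,2,3,4,5}
trace reaching 2: b·b·c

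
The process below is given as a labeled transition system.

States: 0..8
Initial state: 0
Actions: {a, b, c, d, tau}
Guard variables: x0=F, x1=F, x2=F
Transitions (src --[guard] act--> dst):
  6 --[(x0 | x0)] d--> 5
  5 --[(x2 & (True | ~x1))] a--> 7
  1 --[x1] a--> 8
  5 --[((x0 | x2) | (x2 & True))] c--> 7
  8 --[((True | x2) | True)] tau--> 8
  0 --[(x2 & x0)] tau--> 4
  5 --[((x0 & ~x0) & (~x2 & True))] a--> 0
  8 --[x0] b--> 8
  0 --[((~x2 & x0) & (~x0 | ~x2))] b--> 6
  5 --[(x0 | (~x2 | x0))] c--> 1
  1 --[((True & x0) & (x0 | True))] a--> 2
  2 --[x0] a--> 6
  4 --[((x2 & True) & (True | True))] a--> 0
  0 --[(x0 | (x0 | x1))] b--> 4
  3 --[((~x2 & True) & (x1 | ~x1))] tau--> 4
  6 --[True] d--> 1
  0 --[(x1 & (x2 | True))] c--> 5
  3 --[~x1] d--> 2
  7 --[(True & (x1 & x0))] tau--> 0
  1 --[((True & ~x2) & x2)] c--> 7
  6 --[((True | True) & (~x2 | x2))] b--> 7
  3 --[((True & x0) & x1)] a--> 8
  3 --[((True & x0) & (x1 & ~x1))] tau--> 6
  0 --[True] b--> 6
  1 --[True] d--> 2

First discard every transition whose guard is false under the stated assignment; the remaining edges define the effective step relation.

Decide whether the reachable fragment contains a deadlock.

Reachable = {0,1,2,6,7}
  0: b→6  [1 exit(s)]
  1: d→2  [1 exit(s)]
  2: ∅  [deadlock]
  6: b→7  d→1  [2 exit(s)]
  7: ∅  [deadlock]
Path to 2: b·d·d

Answer: DEADLOCK at state 2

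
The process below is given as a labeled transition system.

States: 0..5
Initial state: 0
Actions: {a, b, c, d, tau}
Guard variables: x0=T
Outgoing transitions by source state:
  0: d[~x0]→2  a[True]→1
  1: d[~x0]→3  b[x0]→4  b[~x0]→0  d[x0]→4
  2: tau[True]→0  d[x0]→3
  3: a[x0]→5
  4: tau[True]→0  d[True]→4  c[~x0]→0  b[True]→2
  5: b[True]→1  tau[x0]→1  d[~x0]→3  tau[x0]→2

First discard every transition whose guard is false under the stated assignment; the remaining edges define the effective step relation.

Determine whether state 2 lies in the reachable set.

12 transition(s) survive guard evaluation.
L0 = {0}
L1 = {1}  cumulative {0,1}
L2 = {4}  cumulative {0,1,4}
L3 = {2}  cumulative {0,1,2,4}
L4 = {3}  cumulative {0,1,2,3,4}
L5 = {5}  cumulative {0,1,2,3,4,5}
R = {0,1,2,3,4,5}
trace reaching 2: a·b·b

Answer: REACHABLE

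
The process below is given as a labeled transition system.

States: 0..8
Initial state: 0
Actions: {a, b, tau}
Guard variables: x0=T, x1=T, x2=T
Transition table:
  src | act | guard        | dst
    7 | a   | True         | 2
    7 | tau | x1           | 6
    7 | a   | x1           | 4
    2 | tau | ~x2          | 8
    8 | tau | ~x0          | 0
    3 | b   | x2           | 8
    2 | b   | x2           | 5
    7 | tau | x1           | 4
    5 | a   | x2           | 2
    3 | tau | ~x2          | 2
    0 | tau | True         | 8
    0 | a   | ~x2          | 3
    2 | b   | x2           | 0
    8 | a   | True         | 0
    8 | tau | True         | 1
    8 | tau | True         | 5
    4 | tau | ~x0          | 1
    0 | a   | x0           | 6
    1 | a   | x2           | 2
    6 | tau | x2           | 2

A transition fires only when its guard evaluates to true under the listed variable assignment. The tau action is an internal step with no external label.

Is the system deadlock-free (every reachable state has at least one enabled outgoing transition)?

R = {0,1,2,5,6,8}
  0: a→6  tau→8  [deg 2]
  1: a→2  [deg 1]
  2: b→0  b→5  [deg 2]
  5: a→2  [deg 1]
  6: tau→2  [deg 1]
  8: a→0  tau→1  tau→5  [deg 3]

Answer: DEADLOCK-FREE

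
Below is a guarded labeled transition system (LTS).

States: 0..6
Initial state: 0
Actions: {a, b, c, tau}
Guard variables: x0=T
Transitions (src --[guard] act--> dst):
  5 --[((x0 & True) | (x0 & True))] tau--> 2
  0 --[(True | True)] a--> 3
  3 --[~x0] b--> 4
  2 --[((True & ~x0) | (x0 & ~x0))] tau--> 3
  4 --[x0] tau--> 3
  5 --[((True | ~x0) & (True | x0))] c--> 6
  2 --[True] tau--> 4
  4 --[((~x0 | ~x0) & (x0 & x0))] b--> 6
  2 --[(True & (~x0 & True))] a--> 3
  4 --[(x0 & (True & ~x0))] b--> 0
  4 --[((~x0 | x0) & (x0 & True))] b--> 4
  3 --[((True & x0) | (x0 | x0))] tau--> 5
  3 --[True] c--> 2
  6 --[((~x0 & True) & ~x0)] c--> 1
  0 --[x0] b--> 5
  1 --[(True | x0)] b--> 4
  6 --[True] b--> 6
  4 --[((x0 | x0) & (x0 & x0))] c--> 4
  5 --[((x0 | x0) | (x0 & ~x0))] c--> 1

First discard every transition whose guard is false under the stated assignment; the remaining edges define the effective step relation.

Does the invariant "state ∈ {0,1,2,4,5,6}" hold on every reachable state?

Answer: INVARIANT VIOLATED at state 3

Analysis:
Safe = {0,1,2,4,5,6}
Reach set: {0,1,2,3,4,5,6}
  0: safe
  1: safe
  2: safe
  3: VIOLATES
  4: safe
  5: safe
  6: safe
witness against invariant: a → 3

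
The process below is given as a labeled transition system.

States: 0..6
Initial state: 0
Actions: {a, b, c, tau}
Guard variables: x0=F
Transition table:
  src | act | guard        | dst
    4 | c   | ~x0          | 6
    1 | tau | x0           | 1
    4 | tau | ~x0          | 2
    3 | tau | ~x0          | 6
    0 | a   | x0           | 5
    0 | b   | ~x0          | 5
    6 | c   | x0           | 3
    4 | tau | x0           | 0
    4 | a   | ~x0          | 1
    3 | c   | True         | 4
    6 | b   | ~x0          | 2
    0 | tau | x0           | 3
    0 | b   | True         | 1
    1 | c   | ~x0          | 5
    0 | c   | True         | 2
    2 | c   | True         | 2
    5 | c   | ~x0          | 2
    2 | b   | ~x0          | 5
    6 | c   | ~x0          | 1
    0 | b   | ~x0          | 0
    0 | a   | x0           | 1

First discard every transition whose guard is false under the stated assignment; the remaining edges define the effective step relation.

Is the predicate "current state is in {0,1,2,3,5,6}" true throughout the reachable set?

Inv-set: {0,1,2,3,5,6}
Reachable = {0,1,2,5}
  0: safe
  1: safe
  2: safe
  5: safe

Answer: INVARIANT HOLDS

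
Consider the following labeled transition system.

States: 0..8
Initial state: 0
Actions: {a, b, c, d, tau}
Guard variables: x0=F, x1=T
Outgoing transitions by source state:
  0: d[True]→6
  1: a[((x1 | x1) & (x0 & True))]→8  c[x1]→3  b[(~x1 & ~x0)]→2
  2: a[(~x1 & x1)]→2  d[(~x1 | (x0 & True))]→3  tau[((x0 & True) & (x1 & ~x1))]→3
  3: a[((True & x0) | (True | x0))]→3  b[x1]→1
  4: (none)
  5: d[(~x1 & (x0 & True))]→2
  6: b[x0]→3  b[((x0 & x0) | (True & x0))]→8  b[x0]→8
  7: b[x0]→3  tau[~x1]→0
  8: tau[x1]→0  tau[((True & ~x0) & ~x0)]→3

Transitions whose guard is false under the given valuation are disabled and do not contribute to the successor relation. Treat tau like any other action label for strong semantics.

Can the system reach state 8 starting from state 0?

Answer: UNREACHABLE

Trace:
6 transition(s) survive guard evaluation.
L0 = {0}
L1 = {6}  total {0,6}
R = {0,6}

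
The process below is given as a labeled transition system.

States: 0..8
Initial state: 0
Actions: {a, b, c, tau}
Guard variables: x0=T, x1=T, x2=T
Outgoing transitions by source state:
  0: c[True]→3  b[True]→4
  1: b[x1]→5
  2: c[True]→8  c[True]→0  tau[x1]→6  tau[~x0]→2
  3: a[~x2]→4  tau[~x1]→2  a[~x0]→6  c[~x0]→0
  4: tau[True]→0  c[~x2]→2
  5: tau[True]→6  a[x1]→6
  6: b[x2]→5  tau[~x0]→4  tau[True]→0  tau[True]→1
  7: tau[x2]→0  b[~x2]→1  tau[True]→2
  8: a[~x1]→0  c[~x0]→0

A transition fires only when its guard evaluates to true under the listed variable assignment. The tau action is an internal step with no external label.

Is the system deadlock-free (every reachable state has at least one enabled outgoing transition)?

Answer: DEADLOCK at state 3

Analysis:
Reachable = {0,3,4}
  0: b→4  c→3  [2 exit(s)]
  3: ∅  [STUCK]
  4: tau→0  [1 exit(s)]
witness 3: c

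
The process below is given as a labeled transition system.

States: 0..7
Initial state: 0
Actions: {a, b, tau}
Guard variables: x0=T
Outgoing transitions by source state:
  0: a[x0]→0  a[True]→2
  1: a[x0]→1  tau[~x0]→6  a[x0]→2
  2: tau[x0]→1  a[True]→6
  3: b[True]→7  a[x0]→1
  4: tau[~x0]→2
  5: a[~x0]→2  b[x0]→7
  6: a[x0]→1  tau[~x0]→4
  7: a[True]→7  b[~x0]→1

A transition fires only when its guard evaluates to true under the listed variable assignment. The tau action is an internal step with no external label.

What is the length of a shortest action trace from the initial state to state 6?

Breadth-first toward 6:
  depth 0: {0}
  depth 1: {2}
  depth 2: {1,6}
6 enters at depth 2; path a·a

Answer: 2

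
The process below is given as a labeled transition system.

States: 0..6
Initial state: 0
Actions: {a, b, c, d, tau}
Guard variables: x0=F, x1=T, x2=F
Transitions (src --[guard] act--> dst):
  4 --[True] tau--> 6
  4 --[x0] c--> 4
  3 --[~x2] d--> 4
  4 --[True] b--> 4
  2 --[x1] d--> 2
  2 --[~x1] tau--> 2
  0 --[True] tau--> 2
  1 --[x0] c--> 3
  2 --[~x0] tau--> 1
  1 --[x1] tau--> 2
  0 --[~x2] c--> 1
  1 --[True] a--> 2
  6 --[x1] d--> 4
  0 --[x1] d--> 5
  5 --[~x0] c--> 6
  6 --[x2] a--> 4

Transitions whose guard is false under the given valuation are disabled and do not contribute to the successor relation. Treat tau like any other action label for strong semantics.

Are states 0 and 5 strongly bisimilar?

Answer: NOT BISIMILAR

Working:
Bisimulation quotient by refinement:
  P[0] = {{0,1,2,3,4,5,6}}
  P[1] = {{0},{1},{2},{3,6},{4},{5}}
6 equivalence class(es) (converged in 2)
[0]={0}  [5]={5}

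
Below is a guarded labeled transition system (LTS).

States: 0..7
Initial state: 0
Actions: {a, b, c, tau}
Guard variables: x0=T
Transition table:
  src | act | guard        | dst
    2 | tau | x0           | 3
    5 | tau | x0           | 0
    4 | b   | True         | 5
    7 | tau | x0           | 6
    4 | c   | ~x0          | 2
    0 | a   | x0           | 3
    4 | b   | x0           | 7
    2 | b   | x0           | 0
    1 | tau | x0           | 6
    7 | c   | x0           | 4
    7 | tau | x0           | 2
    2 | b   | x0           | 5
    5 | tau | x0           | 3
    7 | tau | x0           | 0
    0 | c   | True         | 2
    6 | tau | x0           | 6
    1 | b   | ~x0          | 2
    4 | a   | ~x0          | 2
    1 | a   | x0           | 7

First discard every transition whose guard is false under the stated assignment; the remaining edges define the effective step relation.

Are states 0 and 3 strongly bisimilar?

Compute ~ classes (split until stable):
  P[0] = {{0,1,2,3,4,5,6,7}}
  P[1] = {{0},{1},{2},{3},{4},{5,6},{7}}
  P[2] = {{0},{1},{2},{3},{4},{5},{6},{7}}
Fixed point at round 3; 8 class(es).
class of 0: {0}; class of 3: {3}

Answer: NOT BISIMILAR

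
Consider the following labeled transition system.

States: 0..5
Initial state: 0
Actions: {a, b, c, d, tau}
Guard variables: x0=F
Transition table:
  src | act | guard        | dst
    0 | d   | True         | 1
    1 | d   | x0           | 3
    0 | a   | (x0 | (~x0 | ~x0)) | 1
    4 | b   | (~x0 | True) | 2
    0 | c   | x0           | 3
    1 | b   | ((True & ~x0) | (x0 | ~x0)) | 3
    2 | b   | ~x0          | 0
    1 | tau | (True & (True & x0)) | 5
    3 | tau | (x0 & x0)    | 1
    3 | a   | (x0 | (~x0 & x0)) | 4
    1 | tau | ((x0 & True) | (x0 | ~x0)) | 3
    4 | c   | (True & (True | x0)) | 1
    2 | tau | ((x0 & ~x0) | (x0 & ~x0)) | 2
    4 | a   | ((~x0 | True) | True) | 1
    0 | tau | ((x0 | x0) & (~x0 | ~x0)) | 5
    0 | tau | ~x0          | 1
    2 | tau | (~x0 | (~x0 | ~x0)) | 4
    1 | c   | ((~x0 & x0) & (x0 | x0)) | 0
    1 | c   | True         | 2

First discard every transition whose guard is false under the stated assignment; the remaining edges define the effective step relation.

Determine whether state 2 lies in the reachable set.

11 transition(s) survive guard evaluation.
L0 = {0}
L1 = {1}  now seen {0,1}
L2 = {2,3}  now seen {0,1,2,3}
L3 = {4}  now seen {0,1,2,3,4}
Reach set: {0,1,2,3,4}
trace reaching 2: d·c

Answer: REACHABLE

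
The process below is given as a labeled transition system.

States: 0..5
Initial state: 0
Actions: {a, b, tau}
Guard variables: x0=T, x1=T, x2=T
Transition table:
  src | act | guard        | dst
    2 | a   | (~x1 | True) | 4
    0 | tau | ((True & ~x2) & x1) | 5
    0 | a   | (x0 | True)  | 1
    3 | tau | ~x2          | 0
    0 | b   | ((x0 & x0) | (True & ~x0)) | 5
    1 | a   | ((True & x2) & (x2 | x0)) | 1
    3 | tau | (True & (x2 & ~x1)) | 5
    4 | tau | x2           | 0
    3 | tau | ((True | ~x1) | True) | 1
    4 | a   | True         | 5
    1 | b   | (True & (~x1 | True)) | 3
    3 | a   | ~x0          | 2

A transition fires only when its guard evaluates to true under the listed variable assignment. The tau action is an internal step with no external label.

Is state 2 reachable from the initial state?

Answer: UNREACHABLE

Analysis:
Guard filter leaves 8 enabled edge(s).
depth 0: {0}
depth 1: {1,5}  total {0,1,5}
depth 2: {3}  total {0,1,3,5}
Reach set: {0,1,3,5}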